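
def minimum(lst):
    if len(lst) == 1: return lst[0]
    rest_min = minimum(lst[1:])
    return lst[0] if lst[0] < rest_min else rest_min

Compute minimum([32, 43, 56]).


minimum([32, 43, 56]): compare 32 with minimum([43, 56])
minimum([43, 56]): compare 43 with minimum([56])
minimum([56]) = 56  (base case)
Compare 43 with 56 -> 43
Compare 32 with 43 -> 32

32


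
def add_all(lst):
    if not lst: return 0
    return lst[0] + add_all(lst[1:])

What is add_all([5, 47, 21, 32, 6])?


add_all([5, 47, 21, 32, 6]) = 5 + add_all([47, 21, 32, 6])
add_all([47, 21, 32, 6]) = 47 + add_all([21, 32, 6])
add_all([21, 32, 6]) = 21 + add_all([32, 6])
add_all([32, 6]) = 32 + add_all([6])
add_all([6]) = 6 + add_all([])
add_all([]) = 0  (base case)
Total: 5 + 47 + 21 + 32 + 6 + 0 = 111

111


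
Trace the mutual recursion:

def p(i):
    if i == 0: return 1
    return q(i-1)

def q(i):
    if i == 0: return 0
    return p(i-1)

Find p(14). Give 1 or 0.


p(14) = q(13)
q(13) = p(12)
p(12) = q(11)
q(11) = p(10)
p(10) = q(9)
q(9) = p(8)
p(8) = q(7)
q(7) = p(6)
p(6) = q(5)
q(5) = p(4)
p(4) = q(3)
q(3) = p(2)
p(2) = q(1)
q(1) = p(0)
p(0) = 1  (base case)
Result: 1

1


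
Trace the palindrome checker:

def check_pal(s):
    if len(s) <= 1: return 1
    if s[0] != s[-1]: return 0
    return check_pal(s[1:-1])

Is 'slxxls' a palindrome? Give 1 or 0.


check_pal('slxxls'): s[0]='s' == s[-1]='s' -> check check_pal('lxxl')
check_pal('lxxl'): s[0]='l' == s[-1]='l' -> check check_pal('xx')
check_pal('xx'): s[0]='x' == s[-1]='x' -> check check_pal('')
check_pal(''): len <= 1 -> return 1  (base case)
Result: 1 (palindrome)

1


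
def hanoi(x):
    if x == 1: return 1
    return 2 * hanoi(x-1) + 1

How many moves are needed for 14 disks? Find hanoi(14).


hanoi(14) = 2 * hanoi(13) + 1
hanoi(13) = 2 * hanoi(12) + 1
hanoi(12) = 2 * hanoi(11) + 1
hanoi(11) = 2 * hanoi(10) + 1
hanoi(10) = 2 * hanoi(9) + 1
hanoi(9) = 2 * hanoi(8) + 1
hanoi(8) = 2 * hanoi(7) + 1
hanoi(7) = 2 * hanoi(6) + 1
hanoi(6) = 2 * hanoi(5) + 1
hanoi(5) = 2 * hanoi(4) + 1
hanoi(4) = 2 * hanoi(3) + 1
hanoi(3) = 2 * hanoi(2) + 1
hanoi(2) = 2 * hanoi(1) + 1
hanoi(1) = 1  (base case)
hanoi(2) = 2 * 1 + 1 = 3
hanoi(3) = 2 * 3 + 1 = 7
hanoi(4) = 2 * 7 + 1 = 15
hanoi(5) = 2 * 15 + 1 = 31
hanoi(6) = 2 * 31 + 1 = 63
hanoi(7) = 2 * 63 + 1 = 127
hanoi(8) = 2 * 127 + 1 = 255
hanoi(9) = 2 * 255 + 1 = 511
hanoi(10) = 2 * 511 + 1 = 1023
hanoi(11) = 2 * 1023 + 1 = 2047
hanoi(12) = 2 * 2047 + 1 = 4095
hanoi(13) = 2 * 4095 + 1 = 8191
hanoi(14) = 2 * 8191 + 1 = 16383

16383


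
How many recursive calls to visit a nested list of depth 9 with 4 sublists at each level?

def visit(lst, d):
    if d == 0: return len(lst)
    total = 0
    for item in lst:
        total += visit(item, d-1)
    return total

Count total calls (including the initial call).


At depth 0 (root): 1 call
At depth 1: each of 1 parents calls visit on 4 children = 4 calls
At depth 2: each of 4 parents calls visit on 4 children = 16 calls
At depth 3: each of 16 parents calls visit on 4 children = 64 calls
At depth 4: each of 64 parents calls visit on 4 children = 256 calls
At depth 5: each of 256 parents calls visit on 4 children = 1024 calls
At depth 6: each of 1024 parents calls visit on 4 children = 4096 calls
At depth 7: each of 4096 parents calls visit on 4 children = 16384 calls
At depth 8: each of 16384 parents calls visit on 4 children = 65536 calls
At depth 9: each of 65536 parents calls visit on 4 children = 262144 calls
Total: 1 + 4 + 16 + 64 + 256 + 1024 + 4096 + 16384 + 65536 + 262144 = 349525

349525


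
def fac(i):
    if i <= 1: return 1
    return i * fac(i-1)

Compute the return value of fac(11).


fac(11)
= 11 * fac(10)
= 11 * 10 * fac(9)
= 11 * 10 * 9 * fac(8)
= 11 * 10 * 9 * 8 * fac(7)
= 11 * 10 * 9 * 8 * 7 * fac(6)
= 11 * 10 * 9 * 8 * 7 * 6 * fac(5)
= 11 * 10 * 9 * 8 * 7 * 6 * 5 * fac(4)
= 11 * 10 * 9 * 8 * 7 * 6 * 5 * 4 * fac(3)
= 11 * 10 * 9 * 8 * 7 * 6 * 5 * 4 * 3 * fac(2)
= 11 * 10 * 9 * 8 * 7 * 6 * 5 * 4 * 3 * 2 * fac(1)
= 11 * 10 * 9 * 8 * 7 * 6 * 5 * 4 * 3 * 2 * 1
= 39916800

39916800


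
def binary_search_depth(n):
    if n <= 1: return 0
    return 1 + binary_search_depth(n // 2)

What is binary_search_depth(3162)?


3162 / 2 = 1581
1581 / 2 = 790
790 / 2 = 395
395 / 2 = 197
197 / 2 = 98
98 / 2 = 49
49 / 2 = 24
24 / 2 = 12
12 / 2 = 6
6 / 2 = 3
3 / 2 = 1
Reached 1 after 11 halvings

11


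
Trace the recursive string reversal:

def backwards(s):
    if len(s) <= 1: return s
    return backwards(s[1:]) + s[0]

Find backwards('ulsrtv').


backwards('ulsrtv') = backwards('lsrtv') + 'u'
backwards('lsrtv') = backwards('srtv') + 'l'
backwards('srtv') = backwards('rtv') + 's'
backwards('rtv') = backwards('tv') + 'r'
backwards('tv') = backwards('v') + 't'
backwards('v') = 'v'  (base case)
Concatenating: 'v' + 't' + 'r' + 's' + 'l' + 'u' = 'vtrslu'

vtrslu


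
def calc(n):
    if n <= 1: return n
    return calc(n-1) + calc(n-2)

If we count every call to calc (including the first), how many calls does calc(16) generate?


Let C(n) = total calls for calc(n)
C(0) = 1, C(1) = 1
C(2) = 1 + C(1) + C(0) = 1 + 1 + 1 = 3
C(3) = 1 + C(2) + C(1) = 1 + 3 + 1 = 5
C(4) = 1 + C(3) + C(2) = 1 + 5 + 3 = 9
C(5) = 1 + C(4) + C(3) = 1 + 9 + 5 = 15
C(6) = 1 + C(5) + C(4) = 1 + 15 + 9 = 25
C(7) = 1 + C(6) + C(5) = 1 + 25 + 15 = 41
C(8) = 1 + C(7) + C(6) = 1 + 41 + 25 = 67
C(9) = 1 + C(8) + C(7) = 1 + 67 + 41 = 109
C(10) = 1 + C(9) + C(8) = 1 + 109 + 67 = 177
C(11) = 1 + C(10) + C(9) = 1 + 177 + 109 = 287
C(12) = 1 + C(11) + C(10) = 1 + 287 + 177 = 465
C(13) = 1 + C(12) + C(11) = 1 + 465 + 287 = 753
C(14) = 1 + C(13) + C(12) = 1 + 753 + 465 = 1219
C(15) = 1 + C(14) + C(13) = 1 + 1219 + 753 = 1973
C(16) = 1 + C(15) + C(14) = 1 + 1973 + 1219 = 3193

3193


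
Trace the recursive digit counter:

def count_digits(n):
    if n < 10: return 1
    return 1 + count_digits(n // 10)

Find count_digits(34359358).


count_digits(34359358) = 1 + count_digits(3435935)
count_digits(3435935) = 1 + count_digits(343593)
count_digits(343593) = 1 + count_digits(34359)
count_digits(34359) = 1 + count_digits(3435)
count_digits(3435) = 1 + count_digits(343)
count_digits(343) = 1 + count_digits(34)
count_digits(34) = 1 + count_digits(3)
count_digits(3) = 1  (base case: 3 < 10)
Unwinding: 1 + 1 + 1 + 1 + 1 + 1 + 1 + 1 = 8

8


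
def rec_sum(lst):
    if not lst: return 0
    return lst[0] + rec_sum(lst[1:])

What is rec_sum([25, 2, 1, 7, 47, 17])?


rec_sum([25, 2, 1, 7, 47, 17]) = 25 + rec_sum([2, 1, 7, 47, 17])
rec_sum([2, 1, 7, 47, 17]) = 2 + rec_sum([1, 7, 47, 17])
rec_sum([1, 7, 47, 17]) = 1 + rec_sum([7, 47, 17])
rec_sum([7, 47, 17]) = 7 + rec_sum([47, 17])
rec_sum([47, 17]) = 47 + rec_sum([17])
rec_sum([17]) = 17 + rec_sum([])
rec_sum([]) = 0  (base case)
Total: 25 + 2 + 1 + 7 + 47 + 17 + 0 = 99

99


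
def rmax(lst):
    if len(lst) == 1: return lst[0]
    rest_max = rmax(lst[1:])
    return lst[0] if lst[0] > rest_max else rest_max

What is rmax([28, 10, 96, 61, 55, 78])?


rmax([28, 10, 96, 61, 55, 78]): compare 28 with rmax([10, 96, 61, 55, 78])
rmax([10, 96, 61, 55, 78]): compare 10 with rmax([96, 61, 55, 78])
rmax([96, 61, 55, 78]): compare 96 with rmax([61, 55, 78])
rmax([61, 55, 78]): compare 61 with rmax([55, 78])
rmax([55, 78]): compare 55 with rmax([78])
rmax([78]) = 78  (base case)
Compare 55 with 78 -> 78
Compare 61 with 78 -> 78
Compare 96 with 78 -> 96
Compare 10 with 96 -> 96
Compare 28 with 96 -> 96

96


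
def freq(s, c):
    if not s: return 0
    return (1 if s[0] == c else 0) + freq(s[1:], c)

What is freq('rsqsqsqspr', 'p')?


s[0]='r' != 'p' -> 0
s[0]='s' != 'p' -> 0
s[0]='q' != 'p' -> 0
s[0]='s' != 'p' -> 0
s[0]='q' != 'p' -> 0
s[0]='s' != 'p' -> 0
s[0]='q' != 'p' -> 0
s[0]='s' != 'p' -> 0
s[0]='p' == 'p' -> 1
s[0]='r' != 'p' -> 0
Sum: 0 + 0 + 0 + 0 + 0 + 0 + 0 + 0 + 1 + 0 = 1

1


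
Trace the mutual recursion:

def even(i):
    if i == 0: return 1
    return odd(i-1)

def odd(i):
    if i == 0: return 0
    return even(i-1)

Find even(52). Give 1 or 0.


even(52) = odd(51)
odd(51) = even(50)
even(50) = odd(49)
odd(49) = even(48)
even(48) = odd(47)
odd(47) = even(46)
even(46) = odd(45)
odd(45) = even(44)
even(44) = odd(43)
odd(43) = even(42)
even(42) = odd(41)
odd(41) = even(40)
even(40) = odd(39)
odd(39) = even(38)
even(38) = odd(37)
odd(37) = even(36)
even(36) = odd(35)
odd(35) = even(34)
even(34) = odd(33)
odd(33) = even(32)
even(32) = odd(31)
odd(31) = even(30)
even(30) = odd(29)
odd(29) = even(28)
even(28) = odd(27)
odd(27) = even(26)
even(26) = odd(25)
odd(25) = even(24)
even(24) = odd(23)
odd(23) = even(22)
even(22) = odd(21)
odd(21) = even(20)
even(20) = odd(19)
odd(19) = even(18)
even(18) = odd(17)
odd(17) = even(16)
even(16) = odd(15)
odd(15) = even(14)
even(14) = odd(13)
odd(13) = even(12)
even(12) = odd(11)
odd(11) = even(10)
even(10) = odd(9)
odd(9) = even(8)
even(8) = odd(7)
odd(7) = even(6)
even(6) = odd(5)
odd(5) = even(4)
even(4) = odd(3)
odd(3) = even(2)
even(2) = odd(1)
odd(1) = even(0)
even(0) = 1  (base case)
Result: 1

1


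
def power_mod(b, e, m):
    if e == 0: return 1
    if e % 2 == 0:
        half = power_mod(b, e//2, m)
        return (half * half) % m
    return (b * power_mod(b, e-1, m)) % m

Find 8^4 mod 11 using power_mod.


power_mod(8, 4, 11): e is even, compute power_mod(8, 2, 11)
  power_mod(8, 2, 11): e is even, compute power_mod(8, 1, 11)
    power_mod(8, 1, 11): e is odd, compute power_mod(8, 0, 11)
      power_mod(8, 0, 11) = 1
    (8 * 1) % 11 = 8
  half=8, (8*8) % 11 = 9
half=9, (9*9) % 11 = 4

4


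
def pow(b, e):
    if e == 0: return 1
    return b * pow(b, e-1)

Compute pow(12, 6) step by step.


pow(12, 6)
= 12 * pow(12, 5)
= 12 * 12 * pow(12, 4)
= 12 * 12 * 12 * pow(12, 3)
= 12 * 12 * 12 * 12 * pow(12, 2)
= 12 * 12 * 12 * 12 * 12 * pow(12, 1)
= 12 * 12 * 12 * 12 * 12 * 12 * pow(12, 0)
= 12 * 12 * 12 * 12 * 12 * 12 * 1
= 2985984

2985984


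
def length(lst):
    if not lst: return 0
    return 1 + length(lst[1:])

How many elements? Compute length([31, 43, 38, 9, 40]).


length([31, 43, 38, 9, 40]) = 1 + length([43, 38, 9, 40])
length([43, 38, 9, 40]) = 1 + length([38, 9, 40])
length([38, 9, 40]) = 1 + length([9, 40])
length([9, 40]) = 1 + length([40])
length([40]) = 1 + length([])
length([]) = 0  (base case)
Unwinding: 1 + 1 + 1 + 1 + 1 + 0 = 5

5


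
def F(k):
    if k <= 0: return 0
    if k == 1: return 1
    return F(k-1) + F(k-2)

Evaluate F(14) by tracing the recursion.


Computing F(14) bottom-up:
F(0) = 0
F(1) = 1
F(2) = F(1) + F(0) = 1 + 0 = 1
F(3) = F(2) + F(1) = 1 + 1 = 2
F(4) = F(3) + F(2) = 2 + 1 = 3
F(5) = F(4) + F(3) = 3 + 2 = 5
F(6) = F(5) + F(4) = 5 + 3 = 8
F(7) = F(6) + F(5) = 8 + 5 = 13
F(8) = F(7) + F(6) = 13 + 8 = 21
F(9) = F(8) + F(7) = 21 + 13 = 34
F(10) = F(9) + F(8) = 34 + 21 = 55
F(11) = F(10) + F(9) = 55 + 34 = 89
F(12) = F(11) + F(10) = 89 + 55 = 144
F(13) = F(12) + F(11) = 144 + 89 = 233
F(14) = F(13) + F(12) = 233 + 144 = 377

377


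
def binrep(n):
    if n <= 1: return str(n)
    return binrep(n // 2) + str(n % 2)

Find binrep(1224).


binrep(1224) = binrep(612) + '0'
binrep(612) = binrep(306) + '0'
binrep(306) = binrep(153) + '0'
binrep(153) = binrep(76) + '1'
binrep(76) = binrep(38) + '0'
binrep(38) = binrep(19) + '0'
binrep(19) = binrep(9) + '1'
binrep(9) = binrep(4) + '1'
binrep(4) = binrep(2) + '0'
binrep(2) = binrep(1) + '0'
binrep(1) = '1'  (base case)
Concatenating: '1' + '0' + '0' + '1' + '1' + '0' + '0' + '1' + '0' + '0' + '0' = '10011001000'

10011001000


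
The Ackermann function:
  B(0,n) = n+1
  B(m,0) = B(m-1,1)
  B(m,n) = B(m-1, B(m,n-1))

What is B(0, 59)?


B(0, 59) = 60
Result: B(0, 59) = 60

60


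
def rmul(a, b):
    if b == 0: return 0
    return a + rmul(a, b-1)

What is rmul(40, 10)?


rmul(40, 10) = 40 + rmul(40, 9)
rmul(40, 9) = 40 + rmul(40, 8)
rmul(40, 8) = 40 + rmul(40, 7)
rmul(40, 7) = 40 + rmul(40, 6)
rmul(40, 6) = 40 + rmul(40, 5)
rmul(40, 5) = 40 + rmul(40, 4)
rmul(40, 4) = 40 + rmul(40, 3)
rmul(40, 3) = 40 + rmul(40, 2)
rmul(40, 2) = 40 + rmul(40, 1)
rmul(40, 1) = 40 + rmul(40, 0)
rmul(40, 0) = 0  (base case)
Total: 40 + 40 + 40 + 40 + 40 + 40 + 40 + 40 + 40 + 40 + 0 = 400

400


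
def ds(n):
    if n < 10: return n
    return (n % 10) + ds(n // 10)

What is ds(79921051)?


ds(79921051) = 1 + ds(7992105)
ds(7992105) = 5 + ds(799210)
ds(799210) = 0 + ds(79921)
ds(79921) = 1 + ds(7992)
ds(7992) = 2 + ds(799)
ds(799) = 9 + ds(79)
ds(79) = 9 + ds(7)
ds(7) = 7  (base case)
Total: 1 + 5 + 0 + 1 + 2 + 9 + 9 + 7 = 34

34


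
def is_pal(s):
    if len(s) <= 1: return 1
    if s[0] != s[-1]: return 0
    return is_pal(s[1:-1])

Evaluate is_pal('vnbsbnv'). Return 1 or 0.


is_pal('vnbsbnv'): s[0]='v' == s[-1]='v' -> check is_pal('nbsbn')
is_pal('nbsbn'): s[0]='n' == s[-1]='n' -> check is_pal('bsb')
is_pal('bsb'): s[0]='b' == s[-1]='b' -> check is_pal('s')
is_pal('s'): len <= 1 -> return 1  (base case)
Result: 1 (palindrome)

1


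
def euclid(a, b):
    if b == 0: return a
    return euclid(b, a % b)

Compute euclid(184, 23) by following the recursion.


euclid(184, 23) = euclid(23, 0)
euclid(23, 0) = 23  (base case)

23


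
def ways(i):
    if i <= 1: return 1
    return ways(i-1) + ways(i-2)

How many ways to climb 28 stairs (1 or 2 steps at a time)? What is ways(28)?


Building up from base cases:
ways(0) = 1
ways(1) = 1
ways(2) = ways(1) + ways(0) = 1 + 1 = 2
ways(3) = ways(2) + ways(1) = 2 + 1 = 3
ways(4) = ways(3) + ways(2) = 3 + 2 = 5
ways(5) = ways(4) + ways(3) = 5 + 3 = 8
ways(6) = ways(5) + ways(4) = 8 + 5 = 13
ways(7) = ways(6) + ways(5) = 13 + 8 = 21
ways(8) = ways(7) + ways(6) = 21 + 13 = 34
ways(9) = ways(8) + ways(7) = 34 + 21 = 55
ways(10) = ways(9) + ways(8) = 55 + 34 = 89
ways(11) = ways(10) + ways(9) = 89 + 55 = 144
ways(12) = ways(11) + ways(10) = 144 + 89 = 233
ways(13) = ways(12) + ways(11) = 233 + 144 = 377
ways(14) = ways(13) + ways(12) = 377 + 233 = 610
ways(15) = ways(14) + ways(13) = 610 + 377 = 987
ways(16) = ways(15) + ways(14) = 987 + 610 = 1597
ways(17) = ways(16) + ways(15) = 1597 + 987 = 2584
ways(18) = ways(17) + ways(16) = 2584 + 1597 = 4181
ways(19) = ways(18) + ways(17) = 4181 + 2584 = 6765
ways(20) = ways(19) + ways(18) = 6765 + 4181 = 10946
ways(21) = ways(20) + ways(19) = 10946 + 6765 = 17711
ways(22) = ways(21) + ways(20) = 17711 + 10946 = 28657
ways(23) = ways(22) + ways(21) = 28657 + 17711 = 46368
ways(24) = ways(23) + ways(22) = 46368 + 28657 = 75025
ways(25) = ways(24) + ways(23) = 75025 + 46368 = 121393
ways(26) = ways(25) + ways(24) = 121393 + 75025 = 196418
ways(27) = ways(26) + ways(25) = 196418 + 121393 = 317811
ways(28) = ways(27) + ways(26) = 317811 + 196418 = 514229

514229


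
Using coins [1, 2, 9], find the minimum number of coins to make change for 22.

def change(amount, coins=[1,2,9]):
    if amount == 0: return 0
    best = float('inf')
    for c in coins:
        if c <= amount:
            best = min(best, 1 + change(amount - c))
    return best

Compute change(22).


Building up with DP:
change(0) = 0
change(1) = min(1+change(0)=1+0=1) = 1
change(2) = min(1+change(1)=1+1=2, 1+change(0)=1+0=1) = 1
change(3) = min(1+change(2)=1+1=2, 1+change(1)=1+1=2) = 2
change(4) = min(1+change(3)=1+2=3, 1+change(2)=1+1=2) = 2
change(5) = min(1+change(4)=1+2=3, 1+change(3)=1+2=3) = 3
change(6) = min(1+change(5)=1+3=4, 1+change(4)=1+2=3) = 3
change(7) = min(1+change(6)=1+3=4, 1+change(5)=1+3=4) = 4
change(8) = min(1+change(7)=1+4=5, 1+change(6)=1+3=4) = 4
change(9) = min(1+change(8)=1+4=5, 1+change(7)=1+4=5, 1+change(0)=1+0=1) = 1
change(10) = min(1+change(9)=1+1=2, 1+change(8)=1+4=5, 1+change(1)=1+1=2) = 2
change(11) = min(1+change(10)=1+2=3, 1+change(9)=1+1=2, 1+change(2)=1+1=2) = 2
change(12) = min(1+change(11)=1+2=3, 1+change(10)=1+2=3, 1+change(3)=1+2=3) = 3
change(13) = min(1+change(12)=1+3=4, 1+change(11)=1+2=3, 1+change(4)=1+2=3) = 3
change(14) = min(1+change(13)=1+3=4, 1+change(12)=1+3=4, 1+change(5)=1+3=4) = 4
change(15) = min(1+change(14)=1+4=5, 1+change(13)=1+3=4, 1+change(6)=1+3=4) = 4
change(16) = min(1+change(15)=1+4=5, 1+change(14)=1+4=5, 1+change(7)=1+4=5) = 5
change(17) = min(1+change(16)=1+5=6, 1+change(15)=1+4=5, 1+change(8)=1+4=5) = 5
change(18) = min(1+change(17)=1+5=6, 1+change(16)=1+5=6, 1+change(9)=1+1=2) = 2
change(19) = min(1+change(18)=1+2=3, 1+change(17)=1+5=6, 1+change(10)=1+2=3) = 3
change(20) = min(1+change(19)=1+3=4, 1+change(18)=1+2=3, 1+change(11)=1+2=3) = 3
change(21) = min(1+change(20)=1+3=4, 1+change(19)=1+3=4, 1+change(12)=1+3=4) = 4
change(22) = min(1+change(21)=1+4=5, 1+change(20)=1+3=4, 1+change(13)=1+3=4) = 4

4


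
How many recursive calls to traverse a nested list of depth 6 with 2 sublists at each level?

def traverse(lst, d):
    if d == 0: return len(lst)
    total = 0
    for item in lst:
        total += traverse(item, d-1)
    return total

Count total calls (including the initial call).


At depth 0 (root): 1 call
At depth 1: each of 1 parents calls traverse on 2 children = 2 calls
At depth 2: each of 2 parents calls traverse on 2 children = 4 calls
At depth 3: each of 4 parents calls traverse on 2 children = 8 calls
At depth 4: each of 8 parents calls traverse on 2 children = 16 calls
At depth 5: each of 16 parents calls traverse on 2 children = 32 calls
At depth 6: each of 32 parents calls traverse on 2 children = 64 calls
Total: 1 + 2 + 4 + 8 + 16 + 32 + 64 = 127

127


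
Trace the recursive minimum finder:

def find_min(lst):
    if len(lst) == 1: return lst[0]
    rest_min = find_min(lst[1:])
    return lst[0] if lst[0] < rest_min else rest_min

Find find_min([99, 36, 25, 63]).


find_min([99, 36, 25, 63]): compare 99 with find_min([36, 25, 63])
find_min([36, 25, 63]): compare 36 with find_min([25, 63])
find_min([25, 63]): compare 25 with find_min([63])
find_min([63]) = 63  (base case)
Compare 25 with 63 -> 25
Compare 36 with 25 -> 25
Compare 99 with 25 -> 25

25


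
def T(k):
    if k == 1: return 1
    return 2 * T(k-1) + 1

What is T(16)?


T(16) = 2 * T(15) + 1
T(15) = 2 * T(14) + 1
T(14) = 2 * T(13) + 1
T(13) = 2 * T(12) + 1
T(12) = 2 * T(11) + 1
T(11) = 2 * T(10) + 1
T(10) = 2 * T(9) + 1
T(9) = 2 * T(8) + 1
T(8) = 2 * T(7) + 1
T(7) = 2 * T(6) + 1
T(6) = 2 * T(5) + 1
T(5) = 2 * T(4) + 1
T(4) = 2 * T(3) + 1
T(3) = 2 * T(2) + 1
T(2) = 2 * T(1) + 1
T(1) = 1  (base case)
T(2) = 2 * 1 + 1 = 3
T(3) = 2 * 3 + 1 = 7
T(4) = 2 * 7 + 1 = 15
T(5) = 2 * 15 + 1 = 31
T(6) = 2 * 31 + 1 = 63
T(7) = 2 * 63 + 1 = 127
T(8) = 2 * 127 + 1 = 255
T(9) = 2 * 255 + 1 = 511
T(10) = 2 * 511 + 1 = 1023
T(11) = 2 * 1023 + 1 = 2047
T(12) = 2 * 2047 + 1 = 4095
T(13) = 2 * 4095 + 1 = 8191
T(14) = 2 * 8191 + 1 = 16383
T(15) = 2 * 16383 + 1 = 32767
T(16) = 2 * 32767 + 1 = 65535

65535


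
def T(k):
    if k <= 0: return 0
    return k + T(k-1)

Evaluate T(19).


T(19)
= 19 + 18 + 17 + 16 + 15 + 14 + 13 + 12 + 11 + 10 + 9 + 8 + 7 + 6 + 5 + 4 + 3 + 2 + 1 + T(0)
= 19 + 18 + 17 + 16 + 15 + 14 + 13 + 12 + 11 + 10 + 9 + 8 + 7 + 6 + 5 + 4 + 3 + 2 + 1 + 0
= 190

190


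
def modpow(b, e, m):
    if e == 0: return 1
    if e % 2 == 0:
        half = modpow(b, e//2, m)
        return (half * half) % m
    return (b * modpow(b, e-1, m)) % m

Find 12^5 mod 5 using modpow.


modpow(12, 5, 5): e is odd, compute modpow(12, 4, 5)
  modpow(12, 4, 5): e is even, compute modpow(12, 2, 5)
    modpow(12, 2, 5): e is even, compute modpow(12, 1, 5)
      modpow(12, 1, 5): e is odd, compute modpow(12, 0, 5)
        modpow(12, 0, 5) = 1
      (12 * 1) % 5 = 2
    half=2, (2*2) % 5 = 4
  half=4, (4*4) % 5 = 1
(12 * 1) % 5 = 2

2


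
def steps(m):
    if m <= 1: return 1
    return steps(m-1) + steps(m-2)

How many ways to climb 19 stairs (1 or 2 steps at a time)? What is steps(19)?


Building up from base cases:
steps(0) = 1
steps(1) = 1
steps(2) = steps(1) + steps(0) = 1 + 1 = 2
steps(3) = steps(2) + steps(1) = 2 + 1 = 3
steps(4) = steps(3) + steps(2) = 3 + 2 = 5
steps(5) = steps(4) + steps(3) = 5 + 3 = 8
steps(6) = steps(5) + steps(4) = 8 + 5 = 13
steps(7) = steps(6) + steps(5) = 13 + 8 = 21
steps(8) = steps(7) + steps(6) = 21 + 13 = 34
steps(9) = steps(8) + steps(7) = 34 + 21 = 55
steps(10) = steps(9) + steps(8) = 55 + 34 = 89
steps(11) = steps(10) + steps(9) = 89 + 55 = 144
steps(12) = steps(11) + steps(10) = 144 + 89 = 233
steps(13) = steps(12) + steps(11) = 233 + 144 = 377
steps(14) = steps(13) + steps(12) = 377 + 233 = 610
steps(15) = steps(14) + steps(13) = 610 + 377 = 987
steps(16) = steps(15) + steps(14) = 987 + 610 = 1597
steps(17) = steps(16) + steps(15) = 1597 + 987 = 2584
steps(18) = steps(17) + steps(16) = 2584 + 1597 = 4181
steps(19) = steps(18) + steps(17) = 4181 + 2584 = 6765

6765


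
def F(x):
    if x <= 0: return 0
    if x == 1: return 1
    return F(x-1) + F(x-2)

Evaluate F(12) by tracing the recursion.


Computing F(12) bottom-up:
F(0) = 0
F(1) = 1
F(2) = F(1) + F(0) = 1 + 0 = 1
F(3) = F(2) + F(1) = 1 + 1 = 2
F(4) = F(3) + F(2) = 2 + 1 = 3
F(5) = F(4) + F(3) = 3 + 2 = 5
F(6) = F(5) + F(4) = 5 + 3 = 8
F(7) = F(6) + F(5) = 8 + 5 = 13
F(8) = F(7) + F(6) = 13 + 8 = 21
F(9) = F(8) + F(7) = 21 + 13 = 34
F(10) = F(9) + F(8) = 34 + 21 = 55
F(11) = F(10) + F(9) = 55 + 34 = 89
F(12) = F(11) + F(10) = 89 + 55 = 144

144


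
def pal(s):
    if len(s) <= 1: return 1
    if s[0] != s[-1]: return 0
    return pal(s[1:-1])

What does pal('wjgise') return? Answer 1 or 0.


pal('wjgise'): s[0]='w' != s[-1]='e' -> return 0
Result: 0 (not a palindrome)

0


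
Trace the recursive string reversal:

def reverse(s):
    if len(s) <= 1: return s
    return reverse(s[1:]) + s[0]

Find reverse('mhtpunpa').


reverse('mhtpunpa') = reverse('htpunpa') + 'm'
reverse('htpunpa') = reverse('tpunpa') + 'h'
reverse('tpunpa') = reverse('punpa') + 't'
reverse('punpa') = reverse('unpa') + 'p'
reverse('unpa') = reverse('npa') + 'u'
reverse('npa') = reverse('pa') + 'n'
reverse('pa') = reverse('a') + 'p'
reverse('a') = 'a'  (base case)
Concatenating: 'a' + 'p' + 'n' + 'u' + 'p' + 't' + 'h' + 'm' = 'apnupthm'

apnupthm


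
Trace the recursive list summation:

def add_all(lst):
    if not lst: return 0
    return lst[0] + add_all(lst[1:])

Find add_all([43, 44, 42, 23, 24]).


add_all([43, 44, 42, 23, 24]) = 43 + add_all([44, 42, 23, 24])
add_all([44, 42, 23, 24]) = 44 + add_all([42, 23, 24])
add_all([42, 23, 24]) = 42 + add_all([23, 24])
add_all([23, 24]) = 23 + add_all([24])
add_all([24]) = 24 + add_all([])
add_all([]) = 0  (base case)
Total: 43 + 44 + 42 + 23 + 24 + 0 = 176

176


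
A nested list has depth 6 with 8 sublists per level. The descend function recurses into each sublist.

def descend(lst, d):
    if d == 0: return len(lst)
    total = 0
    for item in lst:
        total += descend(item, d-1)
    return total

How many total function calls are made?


At depth 0 (root): 1 call
At depth 1: each of 1 parents calls descend on 8 children = 8 calls
At depth 2: each of 8 parents calls descend on 8 children = 64 calls
At depth 3: each of 64 parents calls descend on 8 children = 512 calls
At depth 4: each of 512 parents calls descend on 8 children = 4096 calls
At depth 5: each of 4096 parents calls descend on 8 children = 32768 calls
At depth 6: each of 32768 parents calls descend on 8 children = 262144 calls
Total: 1 + 8 + 64 + 512 + 4096 + 32768 + 262144 = 299593

299593


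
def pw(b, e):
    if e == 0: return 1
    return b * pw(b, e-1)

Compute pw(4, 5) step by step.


pw(4, 5)
= 4 * pw(4, 4)
= 4 * 4 * pw(4, 3)
= 4 * 4 * 4 * pw(4, 2)
= 4 * 4 * 4 * 4 * pw(4, 1)
= 4 * 4 * 4 * 4 * 4 * pw(4, 0)
= 4 * 4 * 4 * 4 * 4 * 1
= 1024

1024


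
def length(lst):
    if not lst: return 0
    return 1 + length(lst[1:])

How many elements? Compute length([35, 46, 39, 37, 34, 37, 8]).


length([35, 46, 39, 37, 34, 37, 8]) = 1 + length([46, 39, 37, 34, 37, 8])
length([46, 39, 37, 34, 37, 8]) = 1 + length([39, 37, 34, 37, 8])
length([39, 37, 34, 37, 8]) = 1 + length([37, 34, 37, 8])
length([37, 34, 37, 8]) = 1 + length([34, 37, 8])
length([34, 37, 8]) = 1 + length([37, 8])
length([37, 8]) = 1 + length([8])
length([8]) = 1 + length([])
length([]) = 0  (base case)
Unwinding: 1 + 1 + 1 + 1 + 1 + 1 + 1 + 0 = 7

7


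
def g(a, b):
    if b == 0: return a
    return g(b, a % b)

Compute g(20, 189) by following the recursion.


g(20, 189) = g(189, 20)
g(189, 20) = g(20, 9)
g(20, 9) = g(9, 2)
g(9, 2) = g(2, 1)
g(2, 1) = g(1, 0)
g(1, 0) = 1  (base case)

1


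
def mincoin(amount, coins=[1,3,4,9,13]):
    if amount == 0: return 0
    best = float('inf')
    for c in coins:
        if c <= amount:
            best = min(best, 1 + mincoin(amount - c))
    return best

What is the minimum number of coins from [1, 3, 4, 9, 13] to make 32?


Building up with DP:
mincoin(0) = 0
mincoin(1) = min(1+mincoin(0)=1+0=1) = 1
mincoin(2) = min(1+mincoin(1)=1+1=2) = 2
mincoin(3) = min(1+mincoin(2)=1+2=3, 1+mincoin(0)=1+0=1) = 1
mincoin(4) = min(1+mincoin(3)=1+1=2, 1+mincoin(1)=1+1=2, 1+mincoin(0)=1+0=1) = 1
mincoin(5) = min(1+mincoin(4)=1+1=2, 1+mincoin(2)=1+2=3, 1+mincoin(1)=1+1=2) = 2
mincoin(6) = min(1+mincoin(5)=1+2=3, 1+mincoin(3)=1+1=2, 1+mincoin(2)=1+2=3) = 2
mincoin(7) = min(1+mincoin(6)=1+2=3, 1+mincoin(4)=1+1=2, 1+mincoin(3)=1+1=2) = 2
mincoin(8) = min(1+mincoin(7)=1+2=3, 1+mincoin(5)=1+2=3, 1+mincoin(4)=1+1=2) = 2
mincoin(9) = min(1+mincoin(8)=1+2=3, 1+mincoin(6)=1+2=3, 1+mincoin(5)=1+2=3, 1+mincoin(0)=1+0=1) = 1
mincoin(10) = min(1+mincoin(9)=1+1=2, 1+mincoin(7)=1+2=3, 1+mincoin(6)=1+2=3, 1+mincoin(1)=1+1=2) = 2
mincoin(11) = min(1+mincoin(10)=1+2=3, 1+mincoin(8)=1+2=3, 1+mincoin(7)=1+2=3, 1+mincoin(2)=1+2=3) = 3
mincoin(12) = min(1+mincoin(11)=1+3=4, 1+mincoin(9)=1+1=2, 1+mincoin(8)=1+2=3, 1+mincoin(3)=1+1=2) = 2
mincoin(13) = min(1+mincoin(12)=1+2=3, 1+mincoin(10)=1+2=3, 1+mincoin(9)=1+1=2, 1+mincoin(4)=1+1=2, 1+mincoin(0)=1+0=1) = 1
mincoin(14) = min(1+mincoin(13)=1+1=2, 1+mincoin(11)=1+3=4, 1+mincoin(10)=1+2=3, 1+mincoin(5)=1+2=3, 1+mincoin(1)=1+1=2) = 2
mincoin(15) = min(1+mincoin(14)=1+2=3, 1+mincoin(12)=1+2=3, 1+mincoin(11)=1+3=4, 1+mincoin(6)=1+2=3, 1+mincoin(2)=1+2=3) = 3
mincoin(16) = min(1+mincoin(15)=1+3=4, 1+mincoin(13)=1+1=2, 1+mincoin(12)=1+2=3, 1+mincoin(7)=1+2=3, 1+mincoin(3)=1+1=2) = 2
mincoin(17) = min(1+mincoin(16)=1+2=3, 1+mincoin(14)=1+2=3, 1+mincoin(13)=1+1=2, 1+mincoin(8)=1+2=3, 1+mincoin(4)=1+1=2) = 2
mincoin(18) = min(1+mincoin(17)=1+2=3, 1+mincoin(15)=1+3=4, 1+mincoin(14)=1+2=3, 1+mincoin(9)=1+1=2, 1+mincoin(5)=1+2=3) = 2
mincoin(19) = min(1+mincoin(18)=1+2=3, 1+mincoin(16)=1+2=3, 1+mincoin(15)=1+3=4, 1+mincoin(10)=1+2=3, 1+mincoin(6)=1+2=3) = 3
mincoin(20) = min(1+mincoin(19)=1+3=4, 1+mincoin(17)=1+2=3, 1+mincoin(16)=1+2=3, 1+mincoin(11)=1+3=4, 1+mincoin(7)=1+2=3) = 3
mincoin(21) = min(1+mincoin(20)=1+3=4, 1+mincoin(18)=1+2=3, 1+mincoin(17)=1+2=3, 1+mincoin(12)=1+2=3, 1+mincoin(8)=1+2=3) = 3
mincoin(22) = min(1+mincoin(21)=1+3=4, 1+mincoin(19)=1+3=4, 1+mincoin(18)=1+2=3, 1+mincoin(13)=1+1=2, 1+mincoin(9)=1+1=2) = 2
mincoin(23) = min(1+mincoin(22)=1+2=3, 1+mincoin(20)=1+3=4, 1+mincoin(19)=1+3=4, 1+mincoin(14)=1+2=3, 1+mincoin(10)=1+2=3) = 3
mincoin(24) = min(1+mincoin(23)=1+3=4, 1+mincoin(21)=1+3=4, 1+mincoin(20)=1+3=4, 1+mincoin(15)=1+3=4, 1+mincoin(11)=1+3=4) = 4
mincoin(25) = min(1+mincoin(24)=1+4=5, 1+mincoin(22)=1+2=3, 1+mincoin(21)=1+3=4, 1+mincoin(16)=1+2=3, 1+mincoin(12)=1+2=3) = 3
mincoin(26) = min(1+mincoin(25)=1+3=4, 1+mincoin(23)=1+3=4, 1+mincoin(22)=1+2=3, 1+mincoin(17)=1+2=3, 1+mincoin(13)=1+1=2) = 2
mincoin(27) = min(1+mincoin(26)=1+2=3, 1+mincoin(24)=1+4=5, 1+mincoin(23)=1+3=4, 1+mincoin(18)=1+2=3, 1+mincoin(14)=1+2=3) = 3
mincoin(28) = min(1+mincoin(27)=1+3=4, 1+mincoin(25)=1+3=4, 1+mincoin(24)=1+4=5, 1+mincoin(19)=1+3=4, 1+mincoin(15)=1+3=4) = 4
mincoin(29) = min(1+mincoin(28)=1+4=5, 1+mincoin(26)=1+2=3, 1+mincoin(25)=1+3=4, 1+mincoin(20)=1+3=4, 1+mincoin(16)=1+2=3) = 3
mincoin(30) = min(1+mincoin(29)=1+3=4, 1+mincoin(27)=1+3=4, 1+mincoin(26)=1+2=3, 1+mincoin(21)=1+3=4, 1+mincoin(17)=1+2=3) = 3
mincoin(31) = min(1+mincoin(30)=1+3=4, 1+mincoin(28)=1+4=5, 1+mincoin(27)=1+3=4, 1+mincoin(22)=1+2=3, 1+mincoin(18)=1+2=3) = 3
mincoin(32) = min(1+mincoin(31)=1+3=4, 1+mincoin(29)=1+3=4, 1+mincoin(28)=1+4=5, 1+mincoin(23)=1+3=4, 1+mincoin(19)=1+3=4) = 4

4


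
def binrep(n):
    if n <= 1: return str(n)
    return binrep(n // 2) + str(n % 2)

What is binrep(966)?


binrep(966) = binrep(483) + '0'
binrep(483) = binrep(241) + '1'
binrep(241) = binrep(120) + '1'
binrep(120) = binrep(60) + '0'
binrep(60) = binrep(30) + '0'
binrep(30) = binrep(15) + '0'
binrep(15) = binrep(7) + '1'
binrep(7) = binrep(3) + '1'
binrep(3) = binrep(1) + '1'
binrep(1) = '1'  (base case)
Concatenating: '1' + '1' + '1' + '1' + '0' + '0' + '0' + '1' + '1' + '0' = '1111000110'

1111000110


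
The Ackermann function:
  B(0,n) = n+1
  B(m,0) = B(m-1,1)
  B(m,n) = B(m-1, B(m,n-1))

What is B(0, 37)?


B(0, 37) = 38
Result: B(0, 37) = 38

38


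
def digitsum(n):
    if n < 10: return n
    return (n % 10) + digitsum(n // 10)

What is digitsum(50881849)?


digitsum(50881849) = 9 + digitsum(5088184)
digitsum(5088184) = 4 + digitsum(508818)
digitsum(508818) = 8 + digitsum(50881)
digitsum(50881) = 1 + digitsum(5088)
digitsum(5088) = 8 + digitsum(508)
digitsum(508) = 8 + digitsum(50)
digitsum(50) = 0 + digitsum(5)
digitsum(5) = 5  (base case)
Total: 9 + 4 + 8 + 1 + 8 + 8 + 0 + 5 = 43

43


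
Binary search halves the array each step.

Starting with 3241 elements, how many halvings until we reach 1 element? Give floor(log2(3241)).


3241 / 2 = 1620
1620 / 2 = 810
810 / 2 = 405
405 / 2 = 202
202 / 2 = 101
101 / 2 = 50
50 / 2 = 25
25 / 2 = 12
12 / 2 = 6
6 / 2 = 3
3 / 2 = 1
Reached 1 after 11 halvings

11


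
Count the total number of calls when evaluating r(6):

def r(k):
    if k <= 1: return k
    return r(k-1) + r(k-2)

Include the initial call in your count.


Let C(n) = total calls for r(n)
C(0) = 1, C(1) = 1
C(2) = 1 + C(1) + C(0) = 1 + 1 + 1 = 3
C(3) = 1 + C(2) + C(1) = 1 + 3 + 1 = 5
C(4) = 1 + C(3) + C(2) = 1 + 5 + 3 = 9
C(5) = 1 + C(4) + C(3) = 1 + 9 + 5 = 15
C(6) = 1 + C(5) + C(4) = 1 + 15 + 9 = 25

25


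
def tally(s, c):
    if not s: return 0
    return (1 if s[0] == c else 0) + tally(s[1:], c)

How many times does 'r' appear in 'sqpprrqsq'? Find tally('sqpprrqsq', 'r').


s[0]='s' != 'r' -> 0
s[0]='q' != 'r' -> 0
s[0]='p' != 'r' -> 0
s[0]='p' != 'r' -> 0
s[0]='r' == 'r' -> 1
s[0]='r' == 'r' -> 1
s[0]='q' != 'r' -> 0
s[0]='s' != 'r' -> 0
s[0]='q' != 'r' -> 0
Sum: 0 + 0 + 0 + 0 + 1 + 1 + 0 + 0 + 0 = 2

2


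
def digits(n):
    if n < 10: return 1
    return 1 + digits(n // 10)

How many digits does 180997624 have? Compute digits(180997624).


digits(180997624) = 1 + digits(18099762)
digits(18099762) = 1 + digits(1809976)
digits(1809976) = 1 + digits(180997)
digits(180997) = 1 + digits(18099)
digits(18099) = 1 + digits(1809)
digits(1809) = 1 + digits(180)
digits(180) = 1 + digits(18)
digits(18) = 1 + digits(1)
digits(1) = 1  (base case: 1 < 10)
Unwinding: 1 + 1 + 1 + 1 + 1 + 1 + 1 + 1 + 1 = 9

9


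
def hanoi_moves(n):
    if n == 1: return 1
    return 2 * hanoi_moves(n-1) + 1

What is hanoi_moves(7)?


hanoi_moves(7) = 2 * hanoi_moves(6) + 1
hanoi_moves(6) = 2 * hanoi_moves(5) + 1
hanoi_moves(5) = 2 * hanoi_moves(4) + 1
hanoi_moves(4) = 2 * hanoi_moves(3) + 1
hanoi_moves(3) = 2 * hanoi_moves(2) + 1
hanoi_moves(2) = 2 * hanoi_moves(1) + 1
hanoi_moves(1) = 1  (base case)
hanoi_moves(2) = 2 * 1 + 1 = 3
hanoi_moves(3) = 2 * 3 + 1 = 7
hanoi_moves(4) = 2 * 7 + 1 = 15
hanoi_moves(5) = 2 * 15 + 1 = 31
hanoi_moves(6) = 2 * 31 + 1 = 63
hanoi_moves(7) = 2 * 63 + 1 = 127

127


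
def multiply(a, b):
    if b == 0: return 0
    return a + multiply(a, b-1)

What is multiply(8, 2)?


multiply(8, 2) = 8 + multiply(8, 1)
multiply(8, 1) = 8 + multiply(8, 0)
multiply(8, 0) = 0  (base case)
Total: 8 + 8 + 0 = 16

16


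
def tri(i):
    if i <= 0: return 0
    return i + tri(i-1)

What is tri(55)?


tri(55)
= 55 + 54 + 53 + 52 + 51 + 50 + 49 + 48 + 47 + 46 + 45 + 44 + 43 + 42 + 41 + 40 + 39 + 38 + 37 + 36 + 35 + 34 + 33 + 32 + 31 + 30 + 29 + 28 + 27 + 26 + 25 + 24 + 23 + 22 + 21 + 20 + 19 + 18 + 17 + 16 + 15 + 14 + 13 + 12 + 11 + 10 + 9 + 8 + 7 + 6 + 5 + 4 + 3 + 2 + 1 + tri(0)
= 55 + 54 + 53 + 52 + 51 + 50 + 49 + 48 + 47 + 46 + 45 + 44 + 43 + 42 + 41 + 40 + 39 + 38 + 37 + 36 + 35 + 34 + 33 + 32 + 31 + 30 + 29 + 28 + 27 + 26 + 25 + 24 + 23 + 22 + 21 + 20 + 19 + 18 + 17 + 16 + 15 + 14 + 13 + 12 + 11 + 10 + 9 + 8 + 7 + 6 + 5 + 4 + 3 + 2 + 1 + 0
= 1540

1540


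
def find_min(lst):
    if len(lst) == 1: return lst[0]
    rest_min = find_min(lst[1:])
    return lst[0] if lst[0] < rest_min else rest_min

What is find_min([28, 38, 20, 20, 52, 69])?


find_min([28, 38, 20, 20, 52, 69]): compare 28 with find_min([38, 20, 20, 52, 69])
find_min([38, 20, 20, 52, 69]): compare 38 with find_min([20, 20, 52, 69])
find_min([20, 20, 52, 69]): compare 20 with find_min([20, 52, 69])
find_min([20, 52, 69]): compare 20 with find_min([52, 69])
find_min([52, 69]): compare 52 with find_min([69])
find_min([69]) = 69  (base case)
Compare 52 with 69 -> 52
Compare 20 with 52 -> 20
Compare 20 with 20 -> 20
Compare 38 with 20 -> 20
Compare 28 with 20 -> 20

20


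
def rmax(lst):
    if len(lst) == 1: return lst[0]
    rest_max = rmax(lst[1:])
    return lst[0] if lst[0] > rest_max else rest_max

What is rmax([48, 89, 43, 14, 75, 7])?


rmax([48, 89, 43, 14, 75, 7]): compare 48 with rmax([89, 43, 14, 75, 7])
rmax([89, 43, 14, 75, 7]): compare 89 with rmax([43, 14, 75, 7])
rmax([43, 14, 75, 7]): compare 43 with rmax([14, 75, 7])
rmax([14, 75, 7]): compare 14 with rmax([75, 7])
rmax([75, 7]): compare 75 with rmax([7])
rmax([7]) = 7  (base case)
Compare 75 with 7 -> 75
Compare 14 with 75 -> 75
Compare 43 with 75 -> 75
Compare 89 with 75 -> 89
Compare 48 with 89 -> 89

89


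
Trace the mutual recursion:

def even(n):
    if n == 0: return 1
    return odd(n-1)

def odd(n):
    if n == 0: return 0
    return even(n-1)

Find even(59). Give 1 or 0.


even(59) = odd(58)
odd(58) = even(57)
even(57) = odd(56)
odd(56) = even(55)
even(55) = odd(54)
odd(54) = even(53)
even(53) = odd(52)
odd(52) = even(51)
even(51) = odd(50)
odd(50) = even(49)
even(49) = odd(48)
odd(48) = even(47)
even(47) = odd(46)
odd(46) = even(45)
even(45) = odd(44)
odd(44) = even(43)
even(43) = odd(42)
odd(42) = even(41)
even(41) = odd(40)
odd(40) = even(39)
even(39) = odd(38)
odd(38) = even(37)
even(37) = odd(36)
odd(36) = even(35)
even(35) = odd(34)
odd(34) = even(33)
even(33) = odd(32)
odd(32) = even(31)
even(31) = odd(30)
odd(30) = even(29)
even(29) = odd(28)
odd(28) = even(27)
even(27) = odd(26)
odd(26) = even(25)
even(25) = odd(24)
odd(24) = even(23)
even(23) = odd(22)
odd(22) = even(21)
even(21) = odd(20)
odd(20) = even(19)
even(19) = odd(18)
odd(18) = even(17)
even(17) = odd(16)
odd(16) = even(15)
even(15) = odd(14)
odd(14) = even(13)
even(13) = odd(12)
odd(12) = even(11)
even(11) = odd(10)
odd(10) = even(9)
even(9) = odd(8)
odd(8) = even(7)
even(7) = odd(6)
odd(6) = even(5)
even(5) = odd(4)
odd(4) = even(3)
even(3) = odd(2)
odd(2) = even(1)
even(1) = odd(0)
odd(0) = 0  (base case)
Result: 0

0


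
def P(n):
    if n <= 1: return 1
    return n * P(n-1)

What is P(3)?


P(3)
= 3 * P(2)
= 3 * 2 * P(1)
= 3 * 2 * 1
= 6

6


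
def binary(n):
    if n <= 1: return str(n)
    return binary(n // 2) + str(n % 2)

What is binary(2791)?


binary(2791) = binary(1395) + '1'
binary(1395) = binary(697) + '1'
binary(697) = binary(348) + '1'
binary(348) = binary(174) + '0'
binary(174) = binary(87) + '0'
binary(87) = binary(43) + '1'
binary(43) = binary(21) + '1'
binary(21) = binary(10) + '1'
binary(10) = binary(5) + '0'
binary(5) = binary(2) + '1'
binary(2) = binary(1) + '0'
binary(1) = '1'  (base case)
Concatenating: '1' + '0' + '1' + '0' + '1' + '1' + '1' + '0' + '0' + '1' + '1' + '1' = '101011100111'

101011100111


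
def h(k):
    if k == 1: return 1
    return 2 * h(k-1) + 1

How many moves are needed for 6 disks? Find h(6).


h(6) = 2 * h(5) + 1
h(5) = 2 * h(4) + 1
h(4) = 2 * h(3) + 1
h(3) = 2 * h(2) + 1
h(2) = 2 * h(1) + 1
h(1) = 1  (base case)
h(2) = 2 * 1 + 1 = 3
h(3) = 2 * 3 + 1 = 7
h(4) = 2 * 7 + 1 = 15
h(5) = 2 * 15 + 1 = 31
h(6) = 2 * 31 + 1 = 63

63


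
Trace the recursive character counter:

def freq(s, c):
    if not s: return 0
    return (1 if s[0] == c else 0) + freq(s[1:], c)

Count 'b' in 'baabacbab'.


s[0]='b' == 'b' -> 1
s[0]='a' != 'b' -> 0
s[0]='a' != 'b' -> 0
s[0]='b' == 'b' -> 1
s[0]='a' != 'b' -> 0
s[0]='c' != 'b' -> 0
s[0]='b' == 'b' -> 1
s[0]='a' != 'b' -> 0
s[0]='b' == 'b' -> 1
Sum: 1 + 0 + 0 + 1 + 0 + 0 + 1 + 0 + 1 = 4

4


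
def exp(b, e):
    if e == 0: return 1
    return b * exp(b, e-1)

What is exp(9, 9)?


exp(9, 9)
= 9 * exp(9, 8)
= 9 * 9 * exp(9, 7)
= 9 * 9 * 9 * exp(9, 6)
= 9 * 9 * 9 * 9 * exp(9, 5)
= 9 * 9 * 9 * 9 * 9 * exp(9, 4)
= 9 * 9 * 9 * 9 * 9 * 9 * exp(9, 3)
= 9 * 9 * 9 * 9 * 9 * 9 * 9 * exp(9, 2)
= 9 * 9 * 9 * 9 * 9 * 9 * 9 * 9 * exp(9, 1)
= 9 * 9 * 9 * 9 * 9 * 9 * 9 * 9 * 9 * exp(9, 0)
= 9 * 9 * 9 * 9 * 9 * 9 * 9 * 9 * 9 * 1
= 387420489

387420489


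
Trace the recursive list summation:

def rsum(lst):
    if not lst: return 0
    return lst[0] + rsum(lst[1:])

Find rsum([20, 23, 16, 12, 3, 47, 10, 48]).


rsum([20, 23, 16, 12, 3, 47, 10, 48]) = 20 + rsum([23, 16, 12, 3, 47, 10, 48])
rsum([23, 16, 12, 3, 47, 10, 48]) = 23 + rsum([16, 12, 3, 47, 10, 48])
rsum([16, 12, 3, 47, 10, 48]) = 16 + rsum([12, 3, 47, 10, 48])
rsum([12, 3, 47, 10, 48]) = 12 + rsum([3, 47, 10, 48])
rsum([3, 47, 10, 48]) = 3 + rsum([47, 10, 48])
rsum([47, 10, 48]) = 47 + rsum([10, 48])
rsum([10, 48]) = 10 + rsum([48])
rsum([48]) = 48 + rsum([])
rsum([]) = 0  (base case)
Total: 20 + 23 + 16 + 12 + 3 + 47 + 10 + 48 + 0 = 179

179


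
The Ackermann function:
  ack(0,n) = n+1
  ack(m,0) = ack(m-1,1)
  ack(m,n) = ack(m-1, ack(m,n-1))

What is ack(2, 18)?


ack(2, 18) = ack(1, ack(2, 17))
  ack(2, 17) = ack(1, ack(2, 16))
    ack(2, 16) = ack(1, ack(2, 15))
      ack(2, 15) = ack(1, ack(2, 14))
        ack(2, 14) = ack(1, ack(2, 13))
          ack(2, 13) = ack(1, ack(2, 12))
          ack(2, 12) = ack(1, ack(2, 11))
          ack(2, 11) = ack(1, ack(2, 10))
          ack(2, 10) = ack(1, ack(2, 9))
          ack(2, 9) = ack(1, ack(2, 8))
          ack(2, 8) = ack(1, ack(2, 7))
          ack(2, 7) = ack(1, ack(2, 6))
          ack(2, 6) = ack(1, ack(2, 5))
          ack(2, 5) = ack(1, ack(2, 4))
          ack(2, 4) = ack(1, ack(2, 3))
          ack(2, 3) = ack(1, ack(2, 2))
          ack(2, 2) = ack(1, ack(2, 1))
          ack(2, 1) = ack(1, ack(2, 0))
          ack(2, 0) = ack(1, 1)
          ack(1, 1) = ack(0, ack(1, 0))
          ack(1, 0) = ack(0, 1)
          ack(0, 1) = 2
            = ack(0, 2)
          ack(0, 2) = 3
            = ack(1, 3)
... (trace truncated)
Result: ack(2, 18) = 39

39


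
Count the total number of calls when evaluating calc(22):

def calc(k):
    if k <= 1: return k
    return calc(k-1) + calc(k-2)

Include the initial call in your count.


Let C(n) = total calls for calc(n)
C(0) = 1, C(1) = 1
C(2) = 1 + C(1) + C(0) = 1 + 1 + 1 = 3
C(3) = 1 + C(2) + C(1) = 1 + 3 + 1 = 5
C(4) = 1 + C(3) + C(2) = 1 + 5 + 3 = 9
C(5) = 1 + C(4) + C(3) = 1 + 9 + 5 = 15
C(6) = 1 + C(5) + C(4) = 1 + 15 + 9 = 25
C(7) = 1 + C(6) + C(5) = 1 + 25 + 15 = 41
C(8) = 1 + C(7) + C(6) = 1 + 41 + 25 = 67
C(9) = 1 + C(8) + C(7) = 1 + 67 + 41 = 109
C(10) = 1 + C(9) + C(8) = 1 + 109 + 67 = 177
C(11) = 1 + C(10) + C(9) = 1 + 177 + 109 = 287
C(12) = 1 + C(11) + C(10) = 1 + 287 + 177 = 465
C(13) = 1 + C(12) + C(11) = 1 + 465 + 287 = 753
C(14) = 1 + C(13) + C(12) = 1 + 753 + 465 = 1219
C(15) = 1 + C(14) + C(13) = 1 + 1219 + 753 = 1973
C(16) = 1 + C(15) + C(14) = 1 + 1973 + 1219 = 3193
C(17) = 1 + C(16) + C(15) = 1 + 3193 + 1973 = 5167
C(18) = 1 + C(17) + C(16) = 1 + 5167 + 3193 = 8361
C(19) = 1 + C(18) + C(17) = 1 + 8361 + 5167 = 13529
C(20) = 1 + C(19) + C(18) = 1 + 13529 + 8361 = 21891
C(21) = 1 + C(20) + C(19) = 1 + 21891 + 13529 = 35421
C(22) = 1 + C(21) + C(20) = 1 + 35421 + 21891 = 57313

57313


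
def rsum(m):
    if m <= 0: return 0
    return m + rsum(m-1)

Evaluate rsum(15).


rsum(15)
= 15 + 14 + 13 + 12 + 11 + 10 + 9 + 8 + 7 + 6 + 5 + 4 + 3 + 2 + 1 + rsum(0)
= 15 + 14 + 13 + 12 + 11 + 10 + 9 + 8 + 7 + 6 + 5 + 4 + 3 + 2 + 1 + 0
= 120

120


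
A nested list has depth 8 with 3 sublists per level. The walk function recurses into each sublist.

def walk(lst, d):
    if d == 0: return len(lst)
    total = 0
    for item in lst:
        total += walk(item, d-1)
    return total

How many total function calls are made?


At depth 0 (root): 1 call
At depth 1: each of 1 parents calls walk on 3 children = 3 calls
At depth 2: each of 3 parents calls walk on 3 children = 9 calls
At depth 3: each of 9 parents calls walk on 3 children = 27 calls
At depth 4: each of 27 parents calls walk on 3 children = 81 calls
At depth 5: each of 81 parents calls walk on 3 children = 243 calls
At depth 6: each of 243 parents calls walk on 3 children = 729 calls
At depth 7: each of 729 parents calls walk on 3 children = 2187 calls
At depth 8: each of 2187 parents calls walk on 3 children = 6561 calls
Total: 1 + 3 + 9 + 27 + 81 + 243 + 729 + 2187 + 6561 = 9841

9841
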